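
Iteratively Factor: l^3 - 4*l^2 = (l)*(l^2 - 4*l) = l*(l - 4)*(l)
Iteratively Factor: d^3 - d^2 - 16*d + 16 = (d - 1)*(d^2 - 16) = (d - 1)*(d + 4)*(d - 4)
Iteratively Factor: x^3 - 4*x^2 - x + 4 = (x + 1)*(x^2 - 5*x + 4) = (x - 4)*(x + 1)*(x - 1)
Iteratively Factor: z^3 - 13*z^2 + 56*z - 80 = (z - 4)*(z^2 - 9*z + 20) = (z - 5)*(z - 4)*(z - 4)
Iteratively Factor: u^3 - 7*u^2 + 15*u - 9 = (u - 3)*(u^2 - 4*u + 3) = (u - 3)*(u - 1)*(u - 3)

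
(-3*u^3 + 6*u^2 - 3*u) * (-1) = 3*u^3 - 6*u^2 + 3*u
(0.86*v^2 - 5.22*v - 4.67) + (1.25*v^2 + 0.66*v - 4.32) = 2.11*v^2 - 4.56*v - 8.99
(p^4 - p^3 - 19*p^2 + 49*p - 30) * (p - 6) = p^5 - 7*p^4 - 13*p^3 + 163*p^2 - 324*p + 180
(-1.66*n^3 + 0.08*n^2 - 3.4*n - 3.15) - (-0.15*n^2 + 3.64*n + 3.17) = -1.66*n^3 + 0.23*n^2 - 7.04*n - 6.32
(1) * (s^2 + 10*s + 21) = s^2 + 10*s + 21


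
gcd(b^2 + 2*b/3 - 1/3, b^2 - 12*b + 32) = 1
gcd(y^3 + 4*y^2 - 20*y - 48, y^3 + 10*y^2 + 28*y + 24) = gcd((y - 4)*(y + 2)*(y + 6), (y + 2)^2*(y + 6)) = y^2 + 8*y + 12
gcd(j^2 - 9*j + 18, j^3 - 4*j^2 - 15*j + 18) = j - 6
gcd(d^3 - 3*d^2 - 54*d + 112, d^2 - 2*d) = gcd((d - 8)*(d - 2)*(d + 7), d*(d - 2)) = d - 2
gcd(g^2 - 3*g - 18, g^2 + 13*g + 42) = 1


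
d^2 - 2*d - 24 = (d - 6)*(d + 4)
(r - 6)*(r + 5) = r^2 - r - 30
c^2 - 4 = (c - 2)*(c + 2)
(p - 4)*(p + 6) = p^2 + 2*p - 24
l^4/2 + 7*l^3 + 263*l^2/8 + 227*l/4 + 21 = (l/2 + 1/4)*(l + 7/2)*(l + 4)*(l + 6)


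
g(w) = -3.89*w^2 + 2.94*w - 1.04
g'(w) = 2.94 - 7.78*w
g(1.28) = -3.65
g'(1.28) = -7.02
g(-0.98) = -7.66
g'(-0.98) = 10.56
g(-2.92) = -42.79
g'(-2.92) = 25.66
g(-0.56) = -3.91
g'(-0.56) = 7.30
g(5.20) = -90.94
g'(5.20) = -37.52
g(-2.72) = -37.82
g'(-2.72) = 24.10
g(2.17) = -12.98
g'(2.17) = -13.94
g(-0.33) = -2.43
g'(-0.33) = 5.51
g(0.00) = -1.04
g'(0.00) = 2.94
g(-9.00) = -342.59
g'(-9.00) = 72.96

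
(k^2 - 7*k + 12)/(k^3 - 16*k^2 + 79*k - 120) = (k - 4)/(k^2 - 13*k + 40)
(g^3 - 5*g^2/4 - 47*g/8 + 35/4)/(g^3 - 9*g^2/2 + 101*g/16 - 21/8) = 2*(2*g + 5)/(4*g - 3)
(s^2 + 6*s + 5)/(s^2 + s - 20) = (s + 1)/(s - 4)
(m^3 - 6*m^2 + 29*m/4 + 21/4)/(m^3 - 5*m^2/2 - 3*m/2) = (m - 7/2)/m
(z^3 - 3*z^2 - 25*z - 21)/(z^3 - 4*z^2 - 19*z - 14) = (z + 3)/(z + 2)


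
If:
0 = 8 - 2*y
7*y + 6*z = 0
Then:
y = 4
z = -14/3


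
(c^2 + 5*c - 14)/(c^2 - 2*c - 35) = (-c^2 - 5*c + 14)/(-c^2 + 2*c + 35)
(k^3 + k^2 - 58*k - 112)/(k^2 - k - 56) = k + 2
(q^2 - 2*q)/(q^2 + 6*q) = (q - 2)/(q + 6)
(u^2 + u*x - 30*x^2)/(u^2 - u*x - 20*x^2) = (u + 6*x)/(u + 4*x)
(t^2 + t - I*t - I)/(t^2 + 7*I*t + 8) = (t + 1)/(t + 8*I)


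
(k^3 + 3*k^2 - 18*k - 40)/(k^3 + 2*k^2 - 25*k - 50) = (k - 4)/(k - 5)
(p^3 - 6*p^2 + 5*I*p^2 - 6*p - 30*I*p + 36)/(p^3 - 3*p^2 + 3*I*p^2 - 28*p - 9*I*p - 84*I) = (p^2 + 2*p*(-3 + I) - 12*I)/(p^2 - 3*p - 28)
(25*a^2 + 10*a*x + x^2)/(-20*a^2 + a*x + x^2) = (5*a + x)/(-4*a + x)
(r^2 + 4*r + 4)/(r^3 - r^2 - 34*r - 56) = (r + 2)/(r^2 - 3*r - 28)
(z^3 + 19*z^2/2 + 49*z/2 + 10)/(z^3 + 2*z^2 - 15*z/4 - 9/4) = 2*(z^2 + 9*z + 20)/(2*z^2 + 3*z - 9)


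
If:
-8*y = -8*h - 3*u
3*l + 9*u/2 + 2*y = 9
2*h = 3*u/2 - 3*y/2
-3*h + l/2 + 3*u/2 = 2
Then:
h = -1/2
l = 33/5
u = -28/15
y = -6/5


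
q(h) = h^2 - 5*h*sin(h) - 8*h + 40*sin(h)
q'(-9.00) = -101.39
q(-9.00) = 117.97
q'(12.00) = 1.81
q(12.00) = 58.73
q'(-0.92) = 21.16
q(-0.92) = -27.28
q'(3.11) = -26.38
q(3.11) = -14.44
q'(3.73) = -15.52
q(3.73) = -27.78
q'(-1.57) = -6.10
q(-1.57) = -32.83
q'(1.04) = 7.38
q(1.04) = 22.77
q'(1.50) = -7.69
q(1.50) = 22.67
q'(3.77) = -14.63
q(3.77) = -28.38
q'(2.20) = -24.71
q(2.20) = 10.69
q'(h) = -5*h*cos(h) + 2*h - 5*sin(h) + 40*cos(h) - 8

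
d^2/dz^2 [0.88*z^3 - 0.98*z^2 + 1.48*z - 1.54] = 5.28*z - 1.96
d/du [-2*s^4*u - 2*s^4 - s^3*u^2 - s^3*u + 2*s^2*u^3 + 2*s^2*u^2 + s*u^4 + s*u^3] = s*(-2*s^3 - 2*s^2*u - s^2 + 6*s*u^2 + 4*s*u + 4*u^3 + 3*u^2)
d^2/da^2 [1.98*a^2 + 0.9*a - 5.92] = 3.96000000000000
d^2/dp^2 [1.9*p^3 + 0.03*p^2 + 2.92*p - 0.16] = 11.4*p + 0.06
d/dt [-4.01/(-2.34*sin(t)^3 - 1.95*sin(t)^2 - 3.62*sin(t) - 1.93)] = (-15.639*sin(t) + 14.0751*cos(2*t) - 28.5913)*cos(t)/(2.34*sin(t)^3 + 1.95*sin(t)^2 + 3.62*sin(t) + 1.93)^2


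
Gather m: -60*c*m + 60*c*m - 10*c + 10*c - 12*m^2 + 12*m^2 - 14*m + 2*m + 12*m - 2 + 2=0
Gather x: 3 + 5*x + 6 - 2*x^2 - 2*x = -2*x^2 + 3*x + 9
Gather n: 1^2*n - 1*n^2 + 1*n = -n^2 + 2*n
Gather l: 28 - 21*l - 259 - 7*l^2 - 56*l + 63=-7*l^2 - 77*l - 168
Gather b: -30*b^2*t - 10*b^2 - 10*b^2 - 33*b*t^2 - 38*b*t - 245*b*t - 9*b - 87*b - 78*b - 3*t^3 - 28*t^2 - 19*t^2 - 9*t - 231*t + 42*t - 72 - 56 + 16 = b^2*(-30*t - 20) + b*(-33*t^2 - 283*t - 174) - 3*t^3 - 47*t^2 - 198*t - 112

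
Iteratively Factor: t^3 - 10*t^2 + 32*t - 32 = (t - 4)*(t^2 - 6*t + 8) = (t - 4)*(t - 2)*(t - 4)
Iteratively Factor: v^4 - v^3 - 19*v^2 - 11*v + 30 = (v + 3)*(v^3 - 4*v^2 - 7*v + 10) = (v - 1)*(v + 3)*(v^2 - 3*v - 10) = (v - 5)*(v - 1)*(v + 3)*(v + 2)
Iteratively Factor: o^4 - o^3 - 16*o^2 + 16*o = (o - 1)*(o^3 - 16*o) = o*(o - 1)*(o^2 - 16) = o*(o - 4)*(o - 1)*(o + 4)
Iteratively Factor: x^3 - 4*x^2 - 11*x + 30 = (x - 2)*(x^2 - 2*x - 15) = (x - 5)*(x - 2)*(x + 3)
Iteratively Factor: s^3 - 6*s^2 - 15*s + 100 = (s - 5)*(s^2 - s - 20) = (s - 5)*(s + 4)*(s - 5)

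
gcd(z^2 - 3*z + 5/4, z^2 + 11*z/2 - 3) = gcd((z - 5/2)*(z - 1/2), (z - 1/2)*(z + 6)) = z - 1/2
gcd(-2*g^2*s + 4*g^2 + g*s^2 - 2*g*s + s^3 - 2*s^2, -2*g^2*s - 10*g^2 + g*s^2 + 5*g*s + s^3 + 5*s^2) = -2*g^2 + g*s + s^2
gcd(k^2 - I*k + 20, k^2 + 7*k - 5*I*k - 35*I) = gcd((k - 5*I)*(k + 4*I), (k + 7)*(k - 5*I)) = k - 5*I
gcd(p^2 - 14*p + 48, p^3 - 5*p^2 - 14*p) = 1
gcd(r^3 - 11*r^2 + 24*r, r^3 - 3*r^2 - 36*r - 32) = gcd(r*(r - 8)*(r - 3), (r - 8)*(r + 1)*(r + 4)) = r - 8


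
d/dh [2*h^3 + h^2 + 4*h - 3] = 6*h^2 + 2*h + 4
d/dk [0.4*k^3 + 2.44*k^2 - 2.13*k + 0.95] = 1.2*k^2 + 4.88*k - 2.13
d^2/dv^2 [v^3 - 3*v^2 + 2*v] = 6*v - 6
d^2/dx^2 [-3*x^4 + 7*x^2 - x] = 14 - 36*x^2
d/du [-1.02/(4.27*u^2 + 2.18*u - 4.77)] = (8.7108*u + 2.2236)/(4.27*u^2 + 2.18*u - 4.77)^2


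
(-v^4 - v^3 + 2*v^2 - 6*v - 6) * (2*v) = -2*v^5 - 2*v^4 + 4*v^3 - 12*v^2 - 12*v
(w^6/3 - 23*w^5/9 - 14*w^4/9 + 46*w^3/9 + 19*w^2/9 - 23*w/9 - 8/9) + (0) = w^6/3 - 23*w^5/9 - 14*w^4/9 + 46*w^3/9 + 19*w^2/9 - 23*w/9 - 8/9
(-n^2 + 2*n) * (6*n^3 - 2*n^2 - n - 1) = -6*n^5 + 14*n^4 - 3*n^3 - n^2 - 2*n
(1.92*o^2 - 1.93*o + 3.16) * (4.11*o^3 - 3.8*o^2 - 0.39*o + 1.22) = 7.8912*o^5 - 15.2283*o^4 + 19.5728*o^3 - 8.9129*o^2 - 3.587*o + 3.8552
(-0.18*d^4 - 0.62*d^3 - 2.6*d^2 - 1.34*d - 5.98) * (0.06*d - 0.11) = -0.0108*d^5 - 0.0174*d^4 - 0.0878*d^3 + 0.2056*d^2 - 0.2114*d + 0.6578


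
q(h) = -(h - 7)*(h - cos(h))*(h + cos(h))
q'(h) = -(1 - sin(h))*(h - 7)*(h - cos(h)) - (h - 7)*(h + cos(h))*(sin(h) + 1) - (h - cos(h))*(h + cos(h)) = -3*h^2 - h*sin(2*h) + 14*h + 7*sin(2*h) + cos(h)^2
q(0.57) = -2.47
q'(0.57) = 13.56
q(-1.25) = 12.07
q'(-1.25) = -27.03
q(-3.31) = 102.94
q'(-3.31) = -81.64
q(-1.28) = 12.89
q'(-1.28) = -27.30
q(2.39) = 23.87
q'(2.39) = 12.26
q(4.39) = 50.04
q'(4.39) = 5.31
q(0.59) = -2.19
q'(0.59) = 13.83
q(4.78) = 50.71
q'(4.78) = -1.92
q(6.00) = 35.08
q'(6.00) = -23.61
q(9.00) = -160.34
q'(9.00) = -114.67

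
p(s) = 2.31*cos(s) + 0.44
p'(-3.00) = 0.33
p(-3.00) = -1.85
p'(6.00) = 0.65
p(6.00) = 2.66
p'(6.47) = -0.43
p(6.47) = 2.71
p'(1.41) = -2.28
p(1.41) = 0.81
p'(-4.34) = -2.15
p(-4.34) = -0.40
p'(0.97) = -1.91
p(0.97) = 1.75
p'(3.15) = 0.02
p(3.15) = -1.87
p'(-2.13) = 1.96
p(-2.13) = -0.79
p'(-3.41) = -0.61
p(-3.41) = -1.79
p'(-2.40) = 1.56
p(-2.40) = -1.26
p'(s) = -2.31*sin(s)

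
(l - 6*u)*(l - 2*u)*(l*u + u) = l^3*u - 8*l^2*u^2 + l^2*u + 12*l*u^3 - 8*l*u^2 + 12*u^3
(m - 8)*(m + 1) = m^2 - 7*m - 8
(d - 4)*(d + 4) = d^2 - 16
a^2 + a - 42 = (a - 6)*(a + 7)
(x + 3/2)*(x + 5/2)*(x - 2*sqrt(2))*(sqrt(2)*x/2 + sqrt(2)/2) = sqrt(2)*x^4/2 - 2*x^3 + 5*sqrt(2)*x^3/2 - 10*x^2 + 31*sqrt(2)*x^2/8 - 31*x/2 + 15*sqrt(2)*x/8 - 15/2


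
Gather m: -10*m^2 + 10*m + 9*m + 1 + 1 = -10*m^2 + 19*m + 2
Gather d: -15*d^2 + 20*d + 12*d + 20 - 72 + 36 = -15*d^2 + 32*d - 16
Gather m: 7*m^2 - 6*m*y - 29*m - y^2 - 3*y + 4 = 7*m^2 + m*(-6*y - 29) - y^2 - 3*y + 4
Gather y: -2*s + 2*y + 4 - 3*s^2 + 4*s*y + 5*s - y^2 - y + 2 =-3*s^2 + 3*s - y^2 + y*(4*s + 1) + 6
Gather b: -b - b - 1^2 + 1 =-2*b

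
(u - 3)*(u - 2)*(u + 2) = u^3 - 3*u^2 - 4*u + 12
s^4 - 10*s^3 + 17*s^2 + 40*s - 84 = (s - 7)*(s - 3)*(s - 2)*(s + 2)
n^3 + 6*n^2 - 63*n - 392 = (n - 8)*(n + 7)^2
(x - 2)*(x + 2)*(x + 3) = x^3 + 3*x^2 - 4*x - 12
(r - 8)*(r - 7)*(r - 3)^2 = r^4 - 21*r^3 + 155*r^2 - 471*r + 504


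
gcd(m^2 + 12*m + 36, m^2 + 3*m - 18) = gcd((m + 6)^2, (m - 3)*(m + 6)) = m + 6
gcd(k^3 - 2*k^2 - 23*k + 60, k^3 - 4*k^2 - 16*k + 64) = k - 4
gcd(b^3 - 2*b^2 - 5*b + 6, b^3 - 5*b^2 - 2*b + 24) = b^2 - b - 6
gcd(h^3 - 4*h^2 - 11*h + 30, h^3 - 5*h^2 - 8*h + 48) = h + 3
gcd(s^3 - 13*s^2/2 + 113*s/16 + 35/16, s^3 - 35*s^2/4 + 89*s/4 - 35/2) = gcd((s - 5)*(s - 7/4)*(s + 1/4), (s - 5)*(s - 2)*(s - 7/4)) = s^2 - 27*s/4 + 35/4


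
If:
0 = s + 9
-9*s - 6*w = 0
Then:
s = -9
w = 27/2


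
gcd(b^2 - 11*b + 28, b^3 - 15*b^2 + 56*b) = b - 7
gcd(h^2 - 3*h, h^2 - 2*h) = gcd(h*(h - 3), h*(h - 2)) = h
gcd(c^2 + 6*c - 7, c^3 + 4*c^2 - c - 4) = c - 1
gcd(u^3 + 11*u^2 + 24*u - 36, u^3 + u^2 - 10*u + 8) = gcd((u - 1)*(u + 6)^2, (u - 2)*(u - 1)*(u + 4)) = u - 1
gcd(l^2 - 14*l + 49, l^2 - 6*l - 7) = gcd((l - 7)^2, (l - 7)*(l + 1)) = l - 7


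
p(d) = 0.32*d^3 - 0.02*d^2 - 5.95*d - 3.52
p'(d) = 0.96*d^2 - 0.04*d - 5.95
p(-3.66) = 2.30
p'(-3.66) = 7.06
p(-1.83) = 5.34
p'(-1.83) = -2.66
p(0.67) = -7.42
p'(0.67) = -5.55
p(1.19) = -10.09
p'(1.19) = -4.64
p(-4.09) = -1.41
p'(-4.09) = 10.27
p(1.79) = -12.40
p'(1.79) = -2.95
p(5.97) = 28.33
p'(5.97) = 28.03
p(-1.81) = 5.29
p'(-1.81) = -2.73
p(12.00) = 475.16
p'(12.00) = 131.81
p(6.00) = 29.18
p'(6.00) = 28.37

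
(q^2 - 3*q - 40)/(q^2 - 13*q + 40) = (q + 5)/(q - 5)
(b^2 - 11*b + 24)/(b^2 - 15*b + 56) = (b - 3)/(b - 7)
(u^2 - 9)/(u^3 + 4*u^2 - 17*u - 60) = (u - 3)/(u^2 + u - 20)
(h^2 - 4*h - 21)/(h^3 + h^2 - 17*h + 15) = (h^2 - 4*h - 21)/(h^3 + h^2 - 17*h + 15)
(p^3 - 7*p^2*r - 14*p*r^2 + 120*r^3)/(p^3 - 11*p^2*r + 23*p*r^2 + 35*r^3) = (p^2 - 2*p*r - 24*r^2)/(p^2 - 6*p*r - 7*r^2)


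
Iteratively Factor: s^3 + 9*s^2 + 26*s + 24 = (s + 3)*(s^2 + 6*s + 8) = (s + 3)*(s + 4)*(s + 2)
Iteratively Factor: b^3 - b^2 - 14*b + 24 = (b - 2)*(b^2 + b - 12) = (b - 3)*(b - 2)*(b + 4)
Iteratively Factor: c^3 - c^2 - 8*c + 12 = (c + 3)*(c^2 - 4*c + 4) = (c - 2)*(c + 3)*(c - 2)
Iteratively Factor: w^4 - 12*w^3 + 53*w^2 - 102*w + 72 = (w - 2)*(w^3 - 10*w^2 + 33*w - 36) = (w - 3)*(w - 2)*(w^2 - 7*w + 12) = (w - 3)^2*(w - 2)*(w - 4)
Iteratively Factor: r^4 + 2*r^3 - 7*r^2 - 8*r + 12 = (r - 2)*(r^3 + 4*r^2 + r - 6) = (r - 2)*(r + 3)*(r^2 + r - 2) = (r - 2)*(r - 1)*(r + 3)*(r + 2)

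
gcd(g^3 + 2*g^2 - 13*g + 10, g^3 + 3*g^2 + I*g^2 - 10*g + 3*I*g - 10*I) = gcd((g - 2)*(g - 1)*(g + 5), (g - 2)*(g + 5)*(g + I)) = g^2 + 3*g - 10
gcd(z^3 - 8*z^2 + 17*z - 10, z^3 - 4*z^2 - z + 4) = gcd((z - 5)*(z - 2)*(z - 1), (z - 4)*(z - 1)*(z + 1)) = z - 1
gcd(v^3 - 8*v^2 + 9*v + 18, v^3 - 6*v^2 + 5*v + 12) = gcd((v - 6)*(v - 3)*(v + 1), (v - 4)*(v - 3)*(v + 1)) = v^2 - 2*v - 3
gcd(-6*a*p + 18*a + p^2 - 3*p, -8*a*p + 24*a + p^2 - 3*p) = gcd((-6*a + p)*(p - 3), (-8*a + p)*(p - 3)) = p - 3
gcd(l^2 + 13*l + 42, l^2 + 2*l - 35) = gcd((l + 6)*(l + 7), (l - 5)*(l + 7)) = l + 7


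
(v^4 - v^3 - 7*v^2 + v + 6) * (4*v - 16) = 4*v^5 - 20*v^4 - 12*v^3 + 116*v^2 + 8*v - 96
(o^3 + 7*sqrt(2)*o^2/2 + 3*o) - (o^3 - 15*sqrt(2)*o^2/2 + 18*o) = 11*sqrt(2)*o^2 - 15*o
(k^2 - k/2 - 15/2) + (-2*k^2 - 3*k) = -k^2 - 7*k/2 - 15/2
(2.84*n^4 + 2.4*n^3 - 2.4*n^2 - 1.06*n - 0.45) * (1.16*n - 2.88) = 3.2944*n^5 - 5.3952*n^4 - 9.696*n^3 + 5.6824*n^2 + 2.5308*n + 1.296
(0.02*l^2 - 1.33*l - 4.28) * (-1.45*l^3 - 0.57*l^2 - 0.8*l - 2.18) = -0.029*l^5 + 1.9171*l^4 + 6.9481*l^3 + 3.46*l^2 + 6.3234*l + 9.3304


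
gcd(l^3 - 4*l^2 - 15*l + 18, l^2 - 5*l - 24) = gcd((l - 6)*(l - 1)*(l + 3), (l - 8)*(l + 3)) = l + 3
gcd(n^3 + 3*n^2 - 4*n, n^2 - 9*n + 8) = n - 1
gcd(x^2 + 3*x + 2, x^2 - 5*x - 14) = x + 2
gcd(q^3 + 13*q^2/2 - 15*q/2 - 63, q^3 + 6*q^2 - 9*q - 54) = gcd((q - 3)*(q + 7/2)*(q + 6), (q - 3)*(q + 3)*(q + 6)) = q^2 + 3*q - 18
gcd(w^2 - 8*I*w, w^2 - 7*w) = w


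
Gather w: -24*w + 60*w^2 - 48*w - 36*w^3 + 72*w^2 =-36*w^3 + 132*w^2 - 72*w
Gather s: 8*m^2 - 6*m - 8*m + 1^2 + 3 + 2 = 8*m^2 - 14*m + 6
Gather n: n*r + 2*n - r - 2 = n*(r + 2) - r - 2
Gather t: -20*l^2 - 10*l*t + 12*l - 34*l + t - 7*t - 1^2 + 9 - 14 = -20*l^2 - 22*l + t*(-10*l - 6) - 6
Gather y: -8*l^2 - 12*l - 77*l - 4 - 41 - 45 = -8*l^2 - 89*l - 90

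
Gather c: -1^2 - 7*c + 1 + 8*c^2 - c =8*c^2 - 8*c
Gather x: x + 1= x + 1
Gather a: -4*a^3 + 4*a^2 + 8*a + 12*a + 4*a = -4*a^3 + 4*a^2 + 24*a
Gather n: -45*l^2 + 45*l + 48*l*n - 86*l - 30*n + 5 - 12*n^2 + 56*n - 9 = -45*l^2 - 41*l - 12*n^2 + n*(48*l + 26) - 4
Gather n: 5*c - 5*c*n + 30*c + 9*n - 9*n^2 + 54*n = 35*c - 9*n^2 + n*(63 - 5*c)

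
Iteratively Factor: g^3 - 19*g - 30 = (g - 5)*(g^2 + 5*g + 6) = (g - 5)*(g + 3)*(g + 2)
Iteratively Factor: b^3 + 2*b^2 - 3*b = (b)*(b^2 + 2*b - 3) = b*(b + 3)*(b - 1)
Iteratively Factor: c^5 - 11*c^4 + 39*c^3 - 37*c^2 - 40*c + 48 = (c - 4)*(c^4 - 7*c^3 + 11*c^2 + 7*c - 12) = (c - 4)^2*(c^3 - 3*c^2 - c + 3) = (c - 4)^2*(c - 1)*(c^2 - 2*c - 3) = (c - 4)^2*(c - 1)*(c + 1)*(c - 3)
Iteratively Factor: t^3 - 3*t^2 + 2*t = (t)*(t^2 - 3*t + 2) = t*(t - 1)*(t - 2)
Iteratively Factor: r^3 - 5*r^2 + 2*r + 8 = (r + 1)*(r^2 - 6*r + 8) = (r - 4)*(r + 1)*(r - 2)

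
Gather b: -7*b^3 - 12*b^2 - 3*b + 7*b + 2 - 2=-7*b^3 - 12*b^2 + 4*b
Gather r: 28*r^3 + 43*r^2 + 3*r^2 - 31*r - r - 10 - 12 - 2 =28*r^3 + 46*r^2 - 32*r - 24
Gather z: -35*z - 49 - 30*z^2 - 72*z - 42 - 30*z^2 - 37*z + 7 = -60*z^2 - 144*z - 84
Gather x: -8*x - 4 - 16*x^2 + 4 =-16*x^2 - 8*x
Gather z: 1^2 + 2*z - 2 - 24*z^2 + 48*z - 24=-24*z^2 + 50*z - 25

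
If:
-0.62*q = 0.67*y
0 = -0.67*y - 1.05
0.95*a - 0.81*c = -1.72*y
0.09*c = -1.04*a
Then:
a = 0.26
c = -3.02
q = 1.69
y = -1.57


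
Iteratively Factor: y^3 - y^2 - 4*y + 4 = (y + 2)*(y^2 - 3*y + 2) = (y - 1)*(y + 2)*(y - 2)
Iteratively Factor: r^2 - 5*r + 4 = (r - 1)*(r - 4)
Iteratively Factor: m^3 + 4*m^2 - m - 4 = (m - 1)*(m^2 + 5*m + 4) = (m - 1)*(m + 4)*(m + 1)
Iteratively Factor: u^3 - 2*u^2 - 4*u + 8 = (u + 2)*(u^2 - 4*u + 4) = (u - 2)*(u + 2)*(u - 2)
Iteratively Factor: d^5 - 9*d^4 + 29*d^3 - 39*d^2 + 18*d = (d - 2)*(d^4 - 7*d^3 + 15*d^2 - 9*d) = d*(d - 2)*(d^3 - 7*d^2 + 15*d - 9) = d*(d - 2)*(d - 1)*(d^2 - 6*d + 9) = d*(d - 3)*(d - 2)*(d - 1)*(d - 3)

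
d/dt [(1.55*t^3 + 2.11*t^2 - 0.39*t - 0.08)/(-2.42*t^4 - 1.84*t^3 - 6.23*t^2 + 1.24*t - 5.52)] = (3.751*t^6 + 10.2124*t^5 - 8.6055*t^4 + 1.6344*t^3 - 25.9229*t^2 - 24.2912*t + 2.252)/(5.8564*t^8 + 8.9056*t^7 + 33.5388*t^6 + 16.9248*t^5 + 60.9665*t^4 + 4.8632*t^3 + 70.3168*t^2 - 13.6896*t + 30.4704)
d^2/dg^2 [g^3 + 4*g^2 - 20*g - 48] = 6*g + 8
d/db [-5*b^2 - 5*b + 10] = -10*b - 5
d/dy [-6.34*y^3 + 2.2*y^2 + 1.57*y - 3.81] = -19.02*y^2 + 4.4*y + 1.57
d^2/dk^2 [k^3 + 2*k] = 6*k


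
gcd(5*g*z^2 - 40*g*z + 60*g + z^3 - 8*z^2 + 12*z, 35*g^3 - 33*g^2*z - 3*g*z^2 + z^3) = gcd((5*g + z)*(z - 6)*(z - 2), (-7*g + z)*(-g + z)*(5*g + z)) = 5*g + z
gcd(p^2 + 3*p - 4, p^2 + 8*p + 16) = p + 4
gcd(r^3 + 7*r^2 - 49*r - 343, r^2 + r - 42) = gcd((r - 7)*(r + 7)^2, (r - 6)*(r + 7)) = r + 7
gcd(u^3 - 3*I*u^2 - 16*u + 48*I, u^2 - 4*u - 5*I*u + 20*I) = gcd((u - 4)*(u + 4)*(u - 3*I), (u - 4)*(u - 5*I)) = u - 4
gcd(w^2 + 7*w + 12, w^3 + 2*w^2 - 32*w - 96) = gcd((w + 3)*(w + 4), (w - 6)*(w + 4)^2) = w + 4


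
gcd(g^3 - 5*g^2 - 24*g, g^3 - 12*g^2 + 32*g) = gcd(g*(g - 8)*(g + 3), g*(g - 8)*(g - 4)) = g^2 - 8*g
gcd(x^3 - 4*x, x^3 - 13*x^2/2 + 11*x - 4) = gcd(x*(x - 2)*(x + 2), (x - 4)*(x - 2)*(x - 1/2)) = x - 2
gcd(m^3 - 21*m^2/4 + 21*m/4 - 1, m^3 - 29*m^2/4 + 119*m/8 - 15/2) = m - 4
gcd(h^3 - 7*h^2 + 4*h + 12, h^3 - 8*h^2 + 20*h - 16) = h - 2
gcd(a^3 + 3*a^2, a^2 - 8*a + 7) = 1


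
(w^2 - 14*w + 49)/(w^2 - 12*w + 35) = (w - 7)/(w - 5)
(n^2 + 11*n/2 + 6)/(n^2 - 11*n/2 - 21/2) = (n + 4)/(n - 7)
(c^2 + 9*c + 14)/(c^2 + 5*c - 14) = (c + 2)/(c - 2)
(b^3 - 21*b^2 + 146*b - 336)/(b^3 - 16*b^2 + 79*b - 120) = (b^2 - 13*b + 42)/(b^2 - 8*b + 15)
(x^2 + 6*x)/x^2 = (x + 6)/x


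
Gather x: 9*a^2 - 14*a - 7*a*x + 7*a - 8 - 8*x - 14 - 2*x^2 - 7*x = 9*a^2 - 7*a - 2*x^2 + x*(-7*a - 15) - 22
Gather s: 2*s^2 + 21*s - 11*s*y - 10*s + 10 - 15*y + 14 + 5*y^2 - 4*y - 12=2*s^2 + s*(11 - 11*y) + 5*y^2 - 19*y + 12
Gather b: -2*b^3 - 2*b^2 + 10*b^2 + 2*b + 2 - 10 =-2*b^3 + 8*b^2 + 2*b - 8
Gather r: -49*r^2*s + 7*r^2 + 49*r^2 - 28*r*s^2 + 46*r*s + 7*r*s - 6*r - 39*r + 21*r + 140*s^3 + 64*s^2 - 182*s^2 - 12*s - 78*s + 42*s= r^2*(56 - 49*s) + r*(-28*s^2 + 53*s - 24) + 140*s^3 - 118*s^2 - 48*s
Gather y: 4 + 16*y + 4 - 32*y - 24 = -16*y - 16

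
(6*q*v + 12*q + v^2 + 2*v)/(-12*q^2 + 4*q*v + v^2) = (-v - 2)/(2*q - v)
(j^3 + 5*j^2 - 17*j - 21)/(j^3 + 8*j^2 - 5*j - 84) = (j + 1)/(j + 4)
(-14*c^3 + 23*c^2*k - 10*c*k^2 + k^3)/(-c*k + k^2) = 14*c^2/k - 9*c + k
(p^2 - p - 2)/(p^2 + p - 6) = (p + 1)/(p + 3)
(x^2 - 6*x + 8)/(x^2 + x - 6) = (x - 4)/(x + 3)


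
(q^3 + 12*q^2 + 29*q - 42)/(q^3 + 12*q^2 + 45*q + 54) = (q^2 + 6*q - 7)/(q^2 + 6*q + 9)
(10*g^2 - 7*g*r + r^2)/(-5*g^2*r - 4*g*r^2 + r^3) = (-2*g + r)/(r*(g + r))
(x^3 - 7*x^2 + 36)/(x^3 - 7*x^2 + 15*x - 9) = (x^2 - 4*x - 12)/(x^2 - 4*x + 3)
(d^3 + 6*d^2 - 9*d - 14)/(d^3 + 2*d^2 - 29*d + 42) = (d + 1)/(d - 3)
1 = 1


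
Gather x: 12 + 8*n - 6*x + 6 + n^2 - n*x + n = n^2 + 9*n + x*(-n - 6) + 18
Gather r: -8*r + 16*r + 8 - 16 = 8*r - 8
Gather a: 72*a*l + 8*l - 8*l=72*a*l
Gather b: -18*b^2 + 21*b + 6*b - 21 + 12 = -18*b^2 + 27*b - 9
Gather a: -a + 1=1 - a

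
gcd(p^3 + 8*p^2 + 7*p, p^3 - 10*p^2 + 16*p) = p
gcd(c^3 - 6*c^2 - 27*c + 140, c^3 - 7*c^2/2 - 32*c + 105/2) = c^2 - 2*c - 35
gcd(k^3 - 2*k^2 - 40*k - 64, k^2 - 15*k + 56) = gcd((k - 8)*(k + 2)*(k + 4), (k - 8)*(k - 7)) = k - 8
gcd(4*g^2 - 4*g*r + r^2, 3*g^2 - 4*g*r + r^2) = 1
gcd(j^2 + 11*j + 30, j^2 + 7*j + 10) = j + 5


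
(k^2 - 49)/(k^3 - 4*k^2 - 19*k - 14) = (k + 7)/(k^2 + 3*k + 2)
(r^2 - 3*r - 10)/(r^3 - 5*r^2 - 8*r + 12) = (r - 5)/(r^2 - 7*r + 6)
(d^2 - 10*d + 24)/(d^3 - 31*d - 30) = (d - 4)/(d^2 + 6*d + 5)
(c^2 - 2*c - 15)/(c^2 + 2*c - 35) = (c + 3)/(c + 7)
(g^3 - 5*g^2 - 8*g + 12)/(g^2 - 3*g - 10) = (g^2 - 7*g + 6)/(g - 5)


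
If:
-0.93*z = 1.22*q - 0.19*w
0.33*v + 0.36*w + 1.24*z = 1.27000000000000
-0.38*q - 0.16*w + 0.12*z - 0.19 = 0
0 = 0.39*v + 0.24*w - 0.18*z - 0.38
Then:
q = -0.44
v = 1.06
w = 0.34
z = 0.64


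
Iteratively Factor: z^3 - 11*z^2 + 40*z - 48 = (z - 4)*(z^2 - 7*z + 12) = (z - 4)^2*(z - 3)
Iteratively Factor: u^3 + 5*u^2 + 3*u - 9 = (u - 1)*(u^2 + 6*u + 9) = (u - 1)*(u + 3)*(u + 3)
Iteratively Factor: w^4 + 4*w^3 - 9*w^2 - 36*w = (w)*(w^3 + 4*w^2 - 9*w - 36) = w*(w - 3)*(w^2 + 7*w + 12) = w*(w - 3)*(w + 3)*(w + 4)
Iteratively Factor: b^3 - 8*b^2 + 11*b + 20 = (b - 5)*(b^2 - 3*b - 4) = (b - 5)*(b - 4)*(b + 1)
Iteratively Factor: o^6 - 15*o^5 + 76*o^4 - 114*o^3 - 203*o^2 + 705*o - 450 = (o - 1)*(o^5 - 14*o^4 + 62*o^3 - 52*o^2 - 255*o + 450) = (o - 3)*(o - 1)*(o^4 - 11*o^3 + 29*o^2 + 35*o - 150) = (o - 3)^2*(o - 1)*(o^3 - 8*o^2 + 5*o + 50) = (o - 5)*(o - 3)^2*(o - 1)*(o^2 - 3*o - 10) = (o - 5)*(o - 3)^2*(o - 1)*(o + 2)*(o - 5)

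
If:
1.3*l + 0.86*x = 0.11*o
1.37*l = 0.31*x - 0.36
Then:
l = 0.226277372262774*x - 0.262773722627737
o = 10.4923689449237*x - 3.10550763105508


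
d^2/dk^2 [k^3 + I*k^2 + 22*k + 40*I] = 6*k + 2*I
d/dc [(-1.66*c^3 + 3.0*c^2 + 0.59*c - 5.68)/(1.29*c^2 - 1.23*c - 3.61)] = (-2.1414*c^4 + 4.0836*c^3 + 13.5267*c^2 - 7.0056*c - 9.1163)/(1.6641*c^4 - 3.1734*c^3 - 7.8009*c^2 + 8.8806*c + 13.0321)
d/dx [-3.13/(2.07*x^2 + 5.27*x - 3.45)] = (12.9582*x + 16.4951)/(2.07*x^2 + 5.27*x - 3.45)^2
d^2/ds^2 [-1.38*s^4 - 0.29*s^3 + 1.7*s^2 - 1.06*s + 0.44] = -16.56*s^2 - 1.74*s + 3.4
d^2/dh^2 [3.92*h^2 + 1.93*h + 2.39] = 7.84000000000000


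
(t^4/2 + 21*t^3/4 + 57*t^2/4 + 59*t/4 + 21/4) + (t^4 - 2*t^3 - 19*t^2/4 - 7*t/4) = 3*t^4/2 + 13*t^3/4 + 19*t^2/2 + 13*t + 21/4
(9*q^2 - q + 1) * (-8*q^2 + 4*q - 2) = -72*q^4 + 44*q^3 - 30*q^2 + 6*q - 2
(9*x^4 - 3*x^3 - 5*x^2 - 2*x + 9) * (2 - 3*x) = -27*x^5 + 27*x^4 + 9*x^3 - 4*x^2 - 31*x + 18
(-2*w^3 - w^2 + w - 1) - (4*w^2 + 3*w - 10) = -2*w^3 - 5*w^2 - 2*w + 9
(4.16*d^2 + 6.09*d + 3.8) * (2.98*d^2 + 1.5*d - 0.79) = 12.3968*d^4 + 24.3882*d^3 + 17.1726*d^2 + 0.8889*d - 3.002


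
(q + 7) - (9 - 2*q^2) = 2*q^2 + q - 2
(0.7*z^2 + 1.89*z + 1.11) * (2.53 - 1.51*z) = -1.057*z^3 - 1.0829*z^2 + 3.1056*z + 2.8083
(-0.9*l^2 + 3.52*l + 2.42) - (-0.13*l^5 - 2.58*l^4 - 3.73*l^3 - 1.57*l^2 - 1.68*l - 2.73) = 0.13*l^5 + 2.58*l^4 + 3.73*l^3 + 0.67*l^2 + 5.2*l + 5.15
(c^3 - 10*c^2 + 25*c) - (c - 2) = c^3 - 10*c^2 + 24*c + 2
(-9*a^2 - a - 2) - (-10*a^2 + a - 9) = a^2 - 2*a + 7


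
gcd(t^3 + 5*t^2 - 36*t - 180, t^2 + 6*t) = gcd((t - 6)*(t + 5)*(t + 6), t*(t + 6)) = t + 6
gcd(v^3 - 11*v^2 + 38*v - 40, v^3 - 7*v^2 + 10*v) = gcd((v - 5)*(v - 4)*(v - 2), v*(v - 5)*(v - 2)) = v^2 - 7*v + 10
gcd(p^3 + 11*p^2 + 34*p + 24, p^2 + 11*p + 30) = p + 6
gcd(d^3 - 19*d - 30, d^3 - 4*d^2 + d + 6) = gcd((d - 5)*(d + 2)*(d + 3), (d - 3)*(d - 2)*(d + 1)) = 1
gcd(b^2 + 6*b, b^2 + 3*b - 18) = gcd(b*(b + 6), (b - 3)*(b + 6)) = b + 6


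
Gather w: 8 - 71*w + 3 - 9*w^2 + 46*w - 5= -9*w^2 - 25*w + 6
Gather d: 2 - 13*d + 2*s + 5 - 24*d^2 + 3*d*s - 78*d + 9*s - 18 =-24*d^2 + d*(3*s - 91) + 11*s - 11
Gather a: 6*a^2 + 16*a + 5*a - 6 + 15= 6*a^2 + 21*a + 9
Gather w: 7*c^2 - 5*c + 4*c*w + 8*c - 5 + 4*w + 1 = 7*c^2 + 3*c + w*(4*c + 4) - 4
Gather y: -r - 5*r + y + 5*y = -6*r + 6*y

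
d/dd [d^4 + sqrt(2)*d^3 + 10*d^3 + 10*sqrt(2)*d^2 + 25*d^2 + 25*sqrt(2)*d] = 4*d^3 + 3*sqrt(2)*d^2 + 30*d^2 + 20*sqrt(2)*d + 50*d + 25*sqrt(2)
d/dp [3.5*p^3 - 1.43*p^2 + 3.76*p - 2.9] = 10.5*p^2 - 2.86*p + 3.76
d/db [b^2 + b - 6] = 2*b + 1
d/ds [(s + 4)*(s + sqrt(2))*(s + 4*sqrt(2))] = 3*s^2 + 8*s + 10*sqrt(2)*s + 8 + 20*sqrt(2)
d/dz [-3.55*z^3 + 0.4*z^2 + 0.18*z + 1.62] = -10.65*z^2 + 0.8*z + 0.18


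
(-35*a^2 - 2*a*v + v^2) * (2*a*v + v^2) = -70*a^3*v - 39*a^2*v^2 + v^4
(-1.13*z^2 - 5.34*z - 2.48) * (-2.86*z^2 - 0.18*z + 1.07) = 3.2318*z^4 + 15.4758*z^3 + 6.8449*z^2 - 5.2674*z - 2.6536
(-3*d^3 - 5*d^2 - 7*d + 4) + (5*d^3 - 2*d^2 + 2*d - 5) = 2*d^3 - 7*d^2 - 5*d - 1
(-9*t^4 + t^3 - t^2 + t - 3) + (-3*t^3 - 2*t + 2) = -9*t^4 - 2*t^3 - t^2 - t - 1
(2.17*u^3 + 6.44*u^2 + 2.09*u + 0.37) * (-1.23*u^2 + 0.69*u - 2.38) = -2.6691*u^5 - 6.4239*u^4 - 3.2917*u^3 - 14.3402*u^2 - 4.7189*u - 0.8806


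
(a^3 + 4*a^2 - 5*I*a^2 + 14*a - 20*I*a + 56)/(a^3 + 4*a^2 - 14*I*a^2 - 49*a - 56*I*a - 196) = (a + 2*I)/(a - 7*I)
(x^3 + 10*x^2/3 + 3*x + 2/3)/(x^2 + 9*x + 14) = (3*x^2 + 4*x + 1)/(3*(x + 7))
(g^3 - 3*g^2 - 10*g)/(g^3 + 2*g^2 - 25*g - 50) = g/(g + 5)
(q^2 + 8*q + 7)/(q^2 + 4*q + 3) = (q + 7)/(q + 3)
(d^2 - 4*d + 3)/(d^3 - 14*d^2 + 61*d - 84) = (d - 1)/(d^2 - 11*d + 28)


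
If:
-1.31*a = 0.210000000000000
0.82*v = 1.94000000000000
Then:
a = -0.16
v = 2.37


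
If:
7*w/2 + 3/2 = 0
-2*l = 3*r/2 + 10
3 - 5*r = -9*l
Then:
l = -109/47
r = -168/47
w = -3/7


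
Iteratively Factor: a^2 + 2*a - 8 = (a + 4)*(a - 2)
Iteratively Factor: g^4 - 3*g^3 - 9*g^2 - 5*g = (g - 5)*(g^3 + 2*g^2 + g) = g*(g - 5)*(g^2 + 2*g + 1) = g*(g - 5)*(g + 1)*(g + 1)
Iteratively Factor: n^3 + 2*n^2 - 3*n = (n)*(n^2 + 2*n - 3) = n*(n - 1)*(n + 3)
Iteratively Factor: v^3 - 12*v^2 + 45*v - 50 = (v - 5)*(v^2 - 7*v + 10) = (v - 5)*(v - 2)*(v - 5)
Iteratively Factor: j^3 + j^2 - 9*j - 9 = (j + 1)*(j^2 - 9) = (j - 3)*(j + 1)*(j + 3)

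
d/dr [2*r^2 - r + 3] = 4*r - 1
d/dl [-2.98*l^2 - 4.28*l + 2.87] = -5.96*l - 4.28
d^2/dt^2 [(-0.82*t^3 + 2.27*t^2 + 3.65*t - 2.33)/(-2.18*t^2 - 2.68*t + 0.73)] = (7.105427357601e-15*t^5 + 1.4210854715202e-14*t^4 + 6.22100800000004*t^3 + 35.138196*t^2 + 49.44696*t + 24.184822)/(10.360232*t^6 + 38.209296*t^5 + 36.56514*t^4 - 6.34088*t^3 - 12.24429*t^2 + 4.284516*t - 0.389017)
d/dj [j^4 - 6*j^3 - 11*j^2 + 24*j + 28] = 4*j^3 - 18*j^2 - 22*j + 24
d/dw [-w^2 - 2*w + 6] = -2*w - 2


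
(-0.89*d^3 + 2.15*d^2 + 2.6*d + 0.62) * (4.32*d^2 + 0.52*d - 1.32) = -3.8448*d^5 + 8.8252*d^4 + 13.5248*d^3 + 1.1924*d^2 - 3.1096*d - 0.8184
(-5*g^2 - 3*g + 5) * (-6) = 30*g^2 + 18*g - 30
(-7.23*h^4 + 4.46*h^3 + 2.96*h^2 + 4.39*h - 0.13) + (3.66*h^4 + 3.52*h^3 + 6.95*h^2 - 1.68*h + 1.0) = -3.57*h^4 + 7.98*h^3 + 9.91*h^2 + 2.71*h + 0.87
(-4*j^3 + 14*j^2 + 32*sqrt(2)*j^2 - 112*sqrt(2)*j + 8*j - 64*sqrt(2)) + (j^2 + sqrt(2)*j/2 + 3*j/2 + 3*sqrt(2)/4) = -4*j^3 + 15*j^2 + 32*sqrt(2)*j^2 - 223*sqrt(2)*j/2 + 19*j/2 - 253*sqrt(2)/4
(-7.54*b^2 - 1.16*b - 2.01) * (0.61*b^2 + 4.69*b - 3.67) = -4.5994*b^4 - 36.0702*b^3 + 21.0053*b^2 - 5.1697*b + 7.3767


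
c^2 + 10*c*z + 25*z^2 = (c + 5*z)^2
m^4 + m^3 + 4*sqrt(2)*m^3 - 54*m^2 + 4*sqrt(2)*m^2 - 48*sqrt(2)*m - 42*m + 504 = (m - 3)*(m + 4)*(m - 3*sqrt(2))*(m + 7*sqrt(2))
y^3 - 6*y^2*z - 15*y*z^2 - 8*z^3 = (y - 8*z)*(y + z)^2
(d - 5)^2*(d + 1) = d^3 - 9*d^2 + 15*d + 25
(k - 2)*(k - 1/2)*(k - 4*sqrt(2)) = k^3 - 4*sqrt(2)*k^2 - 5*k^2/2 + k + 10*sqrt(2)*k - 4*sqrt(2)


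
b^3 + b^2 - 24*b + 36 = (b - 3)*(b - 2)*(b + 6)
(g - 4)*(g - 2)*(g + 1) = g^3 - 5*g^2 + 2*g + 8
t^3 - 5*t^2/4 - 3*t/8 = t*(t - 3/2)*(t + 1/4)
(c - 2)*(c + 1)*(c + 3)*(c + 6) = c^4 + 8*c^3 + 7*c^2 - 36*c - 36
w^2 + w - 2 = (w - 1)*(w + 2)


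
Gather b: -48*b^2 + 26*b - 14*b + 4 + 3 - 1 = -48*b^2 + 12*b + 6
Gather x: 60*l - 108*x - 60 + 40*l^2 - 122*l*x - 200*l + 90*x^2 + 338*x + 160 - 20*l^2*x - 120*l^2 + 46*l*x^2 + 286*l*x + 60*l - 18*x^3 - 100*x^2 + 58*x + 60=-80*l^2 - 80*l - 18*x^3 + x^2*(46*l - 10) + x*(-20*l^2 + 164*l + 288) + 160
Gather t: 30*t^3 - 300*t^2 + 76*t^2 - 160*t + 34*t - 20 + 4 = 30*t^3 - 224*t^2 - 126*t - 16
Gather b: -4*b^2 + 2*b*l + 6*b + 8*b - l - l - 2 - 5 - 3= -4*b^2 + b*(2*l + 14) - 2*l - 10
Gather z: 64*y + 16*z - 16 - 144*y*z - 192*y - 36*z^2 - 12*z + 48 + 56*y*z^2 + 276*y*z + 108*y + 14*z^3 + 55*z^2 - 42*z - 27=-20*y + 14*z^3 + z^2*(56*y + 19) + z*(132*y - 38) + 5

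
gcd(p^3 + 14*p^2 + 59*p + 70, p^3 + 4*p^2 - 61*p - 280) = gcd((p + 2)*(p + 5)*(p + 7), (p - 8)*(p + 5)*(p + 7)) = p^2 + 12*p + 35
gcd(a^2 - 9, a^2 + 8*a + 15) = a + 3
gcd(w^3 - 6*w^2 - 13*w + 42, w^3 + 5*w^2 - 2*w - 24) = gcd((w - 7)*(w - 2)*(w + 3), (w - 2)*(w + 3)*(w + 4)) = w^2 + w - 6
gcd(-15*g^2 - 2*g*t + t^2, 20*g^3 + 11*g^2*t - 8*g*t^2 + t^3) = -5*g + t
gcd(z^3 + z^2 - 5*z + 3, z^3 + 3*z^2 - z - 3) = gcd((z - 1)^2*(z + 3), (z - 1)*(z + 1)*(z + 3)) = z^2 + 2*z - 3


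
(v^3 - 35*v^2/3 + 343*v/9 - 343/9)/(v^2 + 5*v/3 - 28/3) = (3*v^2 - 28*v + 49)/(3*(v + 4))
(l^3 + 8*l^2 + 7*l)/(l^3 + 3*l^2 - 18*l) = (l^2 + 8*l + 7)/(l^2 + 3*l - 18)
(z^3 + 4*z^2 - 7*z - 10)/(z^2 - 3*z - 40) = (z^2 - z - 2)/(z - 8)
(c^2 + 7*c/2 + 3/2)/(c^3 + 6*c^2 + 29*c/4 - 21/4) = 2*(2*c + 1)/(4*c^2 + 12*c - 7)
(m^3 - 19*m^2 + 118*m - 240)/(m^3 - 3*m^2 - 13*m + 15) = (m^2 - 14*m + 48)/(m^2 + 2*m - 3)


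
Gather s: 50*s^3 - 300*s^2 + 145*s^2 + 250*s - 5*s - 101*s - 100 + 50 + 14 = 50*s^3 - 155*s^2 + 144*s - 36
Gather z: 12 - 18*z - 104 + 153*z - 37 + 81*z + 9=216*z - 120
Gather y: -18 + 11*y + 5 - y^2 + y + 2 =-y^2 + 12*y - 11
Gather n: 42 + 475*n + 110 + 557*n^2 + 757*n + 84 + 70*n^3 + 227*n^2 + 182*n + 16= 70*n^3 + 784*n^2 + 1414*n + 252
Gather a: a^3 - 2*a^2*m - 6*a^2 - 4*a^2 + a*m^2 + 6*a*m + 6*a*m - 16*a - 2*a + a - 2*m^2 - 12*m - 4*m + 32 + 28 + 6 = a^3 + a^2*(-2*m - 10) + a*(m^2 + 12*m - 17) - 2*m^2 - 16*m + 66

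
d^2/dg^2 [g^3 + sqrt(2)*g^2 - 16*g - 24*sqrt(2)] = 6*g + 2*sqrt(2)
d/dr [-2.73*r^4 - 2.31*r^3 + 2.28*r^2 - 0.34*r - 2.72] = -10.92*r^3 - 6.93*r^2 + 4.56*r - 0.34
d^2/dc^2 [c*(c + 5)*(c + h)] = 6*c + 2*h + 10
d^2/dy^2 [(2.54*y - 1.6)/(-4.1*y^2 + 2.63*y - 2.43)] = (-(2.54*y - 1.6)*(8.2*y - 2.63)*(16.4*y - 5.26) + (62.484*y - 26.4804)*(4.1*y^2 - 2.63*y + 2.43))/(4.1*y^2 - 2.63*y + 2.43)^3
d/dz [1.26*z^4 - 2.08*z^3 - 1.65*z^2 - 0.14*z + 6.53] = 5.04*z^3 - 6.24*z^2 - 3.3*z - 0.14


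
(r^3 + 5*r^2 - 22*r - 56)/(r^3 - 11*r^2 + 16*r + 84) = (r^2 + 3*r - 28)/(r^2 - 13*r + 42)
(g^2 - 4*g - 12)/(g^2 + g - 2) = (g - 6)/(g - 1)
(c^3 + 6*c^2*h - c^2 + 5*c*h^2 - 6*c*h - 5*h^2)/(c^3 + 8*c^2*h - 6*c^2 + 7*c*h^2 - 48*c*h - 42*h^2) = (c^2 + 5*c*h - c - 5*h)/(c^2 + 7*c*h - 6*c - 42*h)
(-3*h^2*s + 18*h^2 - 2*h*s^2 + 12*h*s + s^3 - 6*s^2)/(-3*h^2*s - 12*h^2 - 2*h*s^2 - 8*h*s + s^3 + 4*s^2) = (s - 6)/(s + 4)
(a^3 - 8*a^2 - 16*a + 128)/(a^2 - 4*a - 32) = a - 4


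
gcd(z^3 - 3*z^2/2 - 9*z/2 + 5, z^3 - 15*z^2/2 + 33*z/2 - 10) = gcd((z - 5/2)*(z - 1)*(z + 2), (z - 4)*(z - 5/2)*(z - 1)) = z^2 - 7*z/2 + 5/2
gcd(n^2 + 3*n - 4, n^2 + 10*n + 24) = n + 4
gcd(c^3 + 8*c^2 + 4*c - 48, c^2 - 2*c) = c - 2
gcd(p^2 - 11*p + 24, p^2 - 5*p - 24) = p - 8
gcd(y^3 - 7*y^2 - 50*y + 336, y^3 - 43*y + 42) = y^2 + y - 42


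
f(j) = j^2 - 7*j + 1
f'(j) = 2*j - 7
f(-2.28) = 22.16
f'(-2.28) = -11.56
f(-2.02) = 19.22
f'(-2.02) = -11.04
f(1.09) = -5.44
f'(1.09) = -4.82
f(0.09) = 0.38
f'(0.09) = -6.82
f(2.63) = -10.49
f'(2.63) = -1.74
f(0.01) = 0.93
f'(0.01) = -6.98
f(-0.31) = 3.27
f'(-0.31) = -7.62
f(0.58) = -2.72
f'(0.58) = -5.84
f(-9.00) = 145.00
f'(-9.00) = -25.00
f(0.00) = 1.00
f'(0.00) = -7.00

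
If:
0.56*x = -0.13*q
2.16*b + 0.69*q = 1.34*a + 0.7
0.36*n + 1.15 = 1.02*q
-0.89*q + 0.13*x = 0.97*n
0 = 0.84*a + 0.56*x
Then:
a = 0.13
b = 0.14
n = -0.80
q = 0.84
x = -0.20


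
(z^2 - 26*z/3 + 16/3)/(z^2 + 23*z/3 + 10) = (3*z^2 - 26*z + 16)/(3*z^2 + 23*z + 30)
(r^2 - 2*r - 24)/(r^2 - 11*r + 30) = (r + 4)/(r - 5)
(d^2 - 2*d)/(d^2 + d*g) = (d - 2)/(d + g)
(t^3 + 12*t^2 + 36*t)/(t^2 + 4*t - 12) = t*(t + 6)/(t - 2)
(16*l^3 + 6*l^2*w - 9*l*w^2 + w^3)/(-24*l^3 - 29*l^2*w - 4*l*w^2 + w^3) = (-2*l + w)/(3*l + w)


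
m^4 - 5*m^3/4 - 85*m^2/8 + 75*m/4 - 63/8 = (m - 3)*(m - 1)*(m - 3/4)*(m + 7/2)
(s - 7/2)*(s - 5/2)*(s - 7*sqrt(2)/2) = s^3 - 6*s^2 - 7*sqrt(2)*s^2/2 + 35*s/4 + 21*sqrt(2)*s - 245*sqrt(2)/8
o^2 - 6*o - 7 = (o - 7)*(o + 1)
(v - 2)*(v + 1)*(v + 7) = v^3 + 6*v^2 - 9*v - 14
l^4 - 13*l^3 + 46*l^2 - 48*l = l*(l - 8)*(l - 3)*(l - 2)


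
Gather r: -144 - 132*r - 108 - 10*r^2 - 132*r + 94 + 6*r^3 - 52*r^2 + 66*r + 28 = 6*r^3 - 62*r^2 - 198*r - 130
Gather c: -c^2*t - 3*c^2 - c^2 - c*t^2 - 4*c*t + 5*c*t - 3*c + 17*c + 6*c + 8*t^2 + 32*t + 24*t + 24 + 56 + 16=c^2*(-t - 4) + c*(-t^2 + t + 20) + 8*t^2 + 56*t + 96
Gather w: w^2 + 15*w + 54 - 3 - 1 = w^2 + 15*w + 50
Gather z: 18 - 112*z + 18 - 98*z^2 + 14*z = -98*z^2 - 98*z + 36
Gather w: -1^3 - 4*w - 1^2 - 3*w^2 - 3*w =-3*w^2 - 7*w - 2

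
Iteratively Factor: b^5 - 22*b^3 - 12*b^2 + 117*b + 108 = (b + 3)*(b^4 - 3*b^3 - 13*b^2 + 27*b + 36) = (b + 3)^2*(b^3 - 6*b^2 + 5*b + 12) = (b - 4)*(b + 3)^2*(b^2 - 2*b - 3) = (b - 4)*(b + 1)*(b + 3)^2*(b - 3)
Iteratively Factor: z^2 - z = (z - 1)*(z)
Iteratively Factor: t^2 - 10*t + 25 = (t - 5)*(t - 5)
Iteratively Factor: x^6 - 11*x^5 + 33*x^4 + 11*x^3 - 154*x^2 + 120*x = (x + 2)*(x^5 - 13*x^4 + 59*x^3 - 107*x^2 + 60*x) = (x - 5)*(x + 2)*(x^4 - 8*x^3 + 19*x^2 - 12*x) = (x - 5)*(x - 3)*(x + 2)*(x^3 - 5*x^2 + 4*x) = (x - 5)*(x - 3)*(x - 1)*(x + 2)*(x^2 - 4*x) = x*(x - 5)*(x - 3)*(x - 1)*(x + 2)*(x - 4)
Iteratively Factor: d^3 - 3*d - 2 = (d - 2)*(d^2 + 2*d + 1) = (d - 2)*(d + 1)*(d + 1)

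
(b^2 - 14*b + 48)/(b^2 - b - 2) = (-b^2 + 14*b - 48)/(-b^2 + b + 2)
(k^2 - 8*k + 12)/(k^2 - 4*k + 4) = (k - 6)/(k - 2)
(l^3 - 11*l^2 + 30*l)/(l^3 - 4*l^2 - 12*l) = (l - 5)/(l + 2)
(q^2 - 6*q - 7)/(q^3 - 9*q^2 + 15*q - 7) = (q + 1)/(q^2 - 2*q + 1)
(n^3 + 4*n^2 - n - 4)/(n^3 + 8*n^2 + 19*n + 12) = (n - 1)/(n + 3)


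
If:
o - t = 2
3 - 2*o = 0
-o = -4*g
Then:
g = 3/8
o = 3/2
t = -1/2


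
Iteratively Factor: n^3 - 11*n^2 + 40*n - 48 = (n - 4)*(n^2 - 7*n + 12) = (n - 4)*(n - 3)*(n - 4)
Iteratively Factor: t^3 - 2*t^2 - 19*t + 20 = (t + 4)*(t^2 - 6*t + 5) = (t - 1)*(t + 4)*(t - 5)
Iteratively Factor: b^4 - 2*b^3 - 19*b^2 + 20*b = (b - 1)*(b^3 - b^2 - 20*b) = b*(b - 1)*(b^2 - b - 20) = b*(b - 1)*(b + 4)*(b - 5)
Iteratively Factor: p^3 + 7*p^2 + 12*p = (p + 3)*(p^2 + 4*p) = (p + 3)*(p + 4)*(p)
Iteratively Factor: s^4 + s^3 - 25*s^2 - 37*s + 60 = (s - 1)*(s^3 + 2*s^2 - 23*s - 60) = (s - 1)*(s + 4)*(s^2 - 2*s - 15) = (s - 1)*(s + 3)*(s + 4)*(s - 5)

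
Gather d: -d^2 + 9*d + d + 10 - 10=-d^2 + 10*d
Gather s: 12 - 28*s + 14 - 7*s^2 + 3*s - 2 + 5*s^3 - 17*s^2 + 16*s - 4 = 5*s^3 - 24*s^2 - 9*s + 20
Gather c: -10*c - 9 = -10*c - 9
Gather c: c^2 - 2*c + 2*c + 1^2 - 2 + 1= c^2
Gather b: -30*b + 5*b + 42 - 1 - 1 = 40 - 25*b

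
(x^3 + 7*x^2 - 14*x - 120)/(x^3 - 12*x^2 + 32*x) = (x^2 + 11*x + 30)/(x*(x - 8))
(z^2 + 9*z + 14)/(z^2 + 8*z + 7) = (z + 2)/(z + 1)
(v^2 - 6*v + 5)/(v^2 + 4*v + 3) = (v^2 - 6*v + 5)/(v^2 + 4*v + 3)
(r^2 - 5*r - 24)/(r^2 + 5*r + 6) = (r - 8)/(r + 2)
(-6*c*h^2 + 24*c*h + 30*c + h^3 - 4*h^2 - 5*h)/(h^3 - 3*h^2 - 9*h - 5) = (-6*c + h)/(h + 1)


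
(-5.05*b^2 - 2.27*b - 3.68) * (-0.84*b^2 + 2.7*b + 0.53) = 4.242*b^4 - 11.7282*b^3 - 5.7143*b^2 - 11.1391*b - 1.9504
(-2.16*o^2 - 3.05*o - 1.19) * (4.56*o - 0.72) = -9.8496*o^3 - 12.3528*o^2 - 3.2304*o + 0.8568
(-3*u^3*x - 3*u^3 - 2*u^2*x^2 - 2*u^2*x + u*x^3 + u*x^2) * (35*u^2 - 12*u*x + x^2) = -105*u^5*x - 105*u^5 - 34*u^4*x^2 - 34*u^4*x + 56*u^3*x^3 + 56*u^3*x^2 - 14*u^2*x^4 - 14*u^2*x^3 + u*x^5 + u*x^4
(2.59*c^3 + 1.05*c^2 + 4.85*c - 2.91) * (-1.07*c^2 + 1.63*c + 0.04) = -2.7713*c^5 + 3.0982*c^4 - 3.3744*c^3 + 11.0612*c^2 - 4.5493*c - 0.1164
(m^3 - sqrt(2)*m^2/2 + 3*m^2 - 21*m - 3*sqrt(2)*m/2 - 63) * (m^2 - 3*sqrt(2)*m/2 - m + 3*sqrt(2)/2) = m^5 - 2*sqrt(2)*m^4 + 2*m^4 - 45*m^3/2 - 4*sqrt(2)*m^3 - 39*m^2 + 75*sqrt(2)*m^2/2 + 117*m/2 + 63*sqrt(2)*m - 189*sqrt(2)/2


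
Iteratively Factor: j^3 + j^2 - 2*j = (j)*(j^2 + j - 2) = j*(j + 2)*(j - 1)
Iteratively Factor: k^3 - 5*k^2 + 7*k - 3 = (k - 3)*(k^2 - 2*k + 1) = (k - 3)*(k - 1)*(k - 1)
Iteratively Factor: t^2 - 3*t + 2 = (t - 1)*(t - 2)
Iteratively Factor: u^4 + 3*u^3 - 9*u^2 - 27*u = (u)*(u^3 + 3*u^2 - 9*u - 27) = u*(u - 3)*(u^2 + 6*u + 9) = u*(u - 3)*(u + 3)*(u + 3)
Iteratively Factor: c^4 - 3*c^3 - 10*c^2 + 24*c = (c - 4)*(c^3 + c^2 - 6*c) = (c - 4)*(c - 2)*(c^2 + 3*c) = c*(c - 4)*(c - 2)*(c + 3)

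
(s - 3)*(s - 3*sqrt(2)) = s^2 - 3*sqrt(2)*s - 3*s + 9*sqrt(2)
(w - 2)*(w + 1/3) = w^2 - 5*w/3 - 2/3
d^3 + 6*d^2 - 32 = (d - 2)*(d + 4)^2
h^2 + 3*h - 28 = (h - 4)*(h + 7)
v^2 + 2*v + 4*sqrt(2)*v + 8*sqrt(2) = (v + 2)*(v + 4*sqrt(2))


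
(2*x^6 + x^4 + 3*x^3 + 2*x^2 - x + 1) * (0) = 0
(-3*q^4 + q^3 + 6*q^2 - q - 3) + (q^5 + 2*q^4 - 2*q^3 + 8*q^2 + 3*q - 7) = q^5 - q^4 - q^3 + 14*q^2 + 2*q - 10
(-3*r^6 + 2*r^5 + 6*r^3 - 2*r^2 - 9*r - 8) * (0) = 0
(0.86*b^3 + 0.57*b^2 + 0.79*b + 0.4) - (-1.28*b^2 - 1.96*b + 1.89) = 0.86*b^3 + 1.85*b^2 + 2.75*b - 1.49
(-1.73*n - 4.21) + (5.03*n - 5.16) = 3.3*n - 9.37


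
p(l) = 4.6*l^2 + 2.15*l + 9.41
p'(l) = 9.2*l + 2.15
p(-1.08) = 12.45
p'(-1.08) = -7.79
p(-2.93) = 42.60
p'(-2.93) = -24.81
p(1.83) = 28.75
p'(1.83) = 18.99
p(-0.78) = 10.53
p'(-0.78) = -5.03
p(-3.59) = 60.98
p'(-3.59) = -30.88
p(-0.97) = 11.65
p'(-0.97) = -6.77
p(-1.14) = 12.94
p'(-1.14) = -8.34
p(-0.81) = 10.69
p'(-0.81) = -5.30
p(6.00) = 187.91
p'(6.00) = 57.35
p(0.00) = 9.41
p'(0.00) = 2.15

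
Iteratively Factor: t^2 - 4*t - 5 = (t - 5)*(t + 1)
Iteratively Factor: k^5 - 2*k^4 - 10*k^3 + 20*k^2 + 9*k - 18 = (k - 1)*(k^4 - k^3 - 11*k^2 + 9*k + 18) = (k - 1)*(k + 3)*(k^3 - 4*k^2 + k + 6) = (k - 3)*(k - 1)*(k + 3)*(k^2 - k - 2) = (k - 3)*(k - 2)*(k - 1)*(k + 3)*(k + 1)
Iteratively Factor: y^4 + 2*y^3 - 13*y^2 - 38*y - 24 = (y - 4)*(y^3 + 6*y^2 + 11*y + 6) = (y - 4)*(y + 2)*(y^2 + 4*y + 3) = (y - 4)*(y + 1)*(y + 2)*(y + 3)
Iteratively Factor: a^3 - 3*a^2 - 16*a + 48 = (a - 4)*(a^2 + a - 12) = (a - 4)*(a - 3)*(a + 4)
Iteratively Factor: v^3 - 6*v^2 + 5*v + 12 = (v + 1)*(v^2 - 7*v + 12) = (v - 3)*(v + 1)*(v - 4)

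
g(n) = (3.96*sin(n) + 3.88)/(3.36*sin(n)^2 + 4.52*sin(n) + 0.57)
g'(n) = (-6.72*sin(n)*cos(n) - 4.52*cos(n))*(3.96*sin(n) + 3.88)/(3.36*sin(n)^2 + 4.52*sin(n) + 0.57)^2 + 3.96*cos(n)/(3.36*sin(n)^2 + 4.52*sin(n) + 0.57)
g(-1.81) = -0.05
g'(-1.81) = 1.41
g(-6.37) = 17.39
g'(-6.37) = -316.08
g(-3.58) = 1.80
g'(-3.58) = 2.72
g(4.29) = -0.35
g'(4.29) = 1.84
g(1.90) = 0.97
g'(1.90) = 0.27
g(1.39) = 0.94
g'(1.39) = -0.14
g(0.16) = 3.28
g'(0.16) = -10.32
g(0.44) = 1.79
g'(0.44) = -2.70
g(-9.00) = -3.11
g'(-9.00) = 11.87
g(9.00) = 1.84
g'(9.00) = 2.86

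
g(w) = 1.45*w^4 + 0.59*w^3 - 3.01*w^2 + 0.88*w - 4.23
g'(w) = 5.8*w^3 + 1.77*w^2 - 6.02*w + 0.88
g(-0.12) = -4.38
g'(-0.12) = 1.62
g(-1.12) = -7.54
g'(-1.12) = 1.69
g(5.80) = 1655.63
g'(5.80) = 1157.16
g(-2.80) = 45.88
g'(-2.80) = -95.71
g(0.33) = -4.23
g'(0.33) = -0.71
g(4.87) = 812.43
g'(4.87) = 683.45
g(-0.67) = -6.06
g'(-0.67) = 3.96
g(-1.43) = -7.31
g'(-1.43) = -3.85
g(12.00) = 30659.61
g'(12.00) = 10205.92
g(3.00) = 104.70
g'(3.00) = 155.35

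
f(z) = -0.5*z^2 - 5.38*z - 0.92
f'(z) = -1.0*z - 5.38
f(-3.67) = 12.09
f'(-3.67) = -1.71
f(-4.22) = 12.88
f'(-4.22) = -1.16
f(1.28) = -8.63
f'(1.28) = -6.66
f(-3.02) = 10.77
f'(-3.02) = -2.36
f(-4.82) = 13.40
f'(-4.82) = -0.56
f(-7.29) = 11.73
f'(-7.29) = 1.91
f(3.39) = -24.90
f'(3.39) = -8.77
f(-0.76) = 2.88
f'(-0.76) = -4.62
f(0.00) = -0.92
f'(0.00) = -5.38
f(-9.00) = 7.00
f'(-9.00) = 3.62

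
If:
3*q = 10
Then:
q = 10/3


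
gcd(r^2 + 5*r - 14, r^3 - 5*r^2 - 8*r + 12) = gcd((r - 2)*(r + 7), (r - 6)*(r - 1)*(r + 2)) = 1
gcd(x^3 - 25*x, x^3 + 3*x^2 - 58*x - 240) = x + 5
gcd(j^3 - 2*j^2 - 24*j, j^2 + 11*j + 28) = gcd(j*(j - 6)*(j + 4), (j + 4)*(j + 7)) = j + 4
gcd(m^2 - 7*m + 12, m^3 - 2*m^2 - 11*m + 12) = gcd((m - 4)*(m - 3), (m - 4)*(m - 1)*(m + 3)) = m - 4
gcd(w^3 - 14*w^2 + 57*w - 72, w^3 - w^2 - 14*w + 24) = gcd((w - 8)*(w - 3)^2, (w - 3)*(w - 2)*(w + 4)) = w - 3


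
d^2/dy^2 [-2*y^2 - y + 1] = -4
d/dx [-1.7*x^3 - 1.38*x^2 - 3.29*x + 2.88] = -5.1*x^2 - 2.76*x - 3.29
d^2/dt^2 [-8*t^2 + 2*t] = -16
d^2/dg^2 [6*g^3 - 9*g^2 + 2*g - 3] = 36*g - 18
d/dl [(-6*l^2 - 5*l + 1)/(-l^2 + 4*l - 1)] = (-29*l^2 + 14*l + 1)/(l^4 - 8*l^3 + 18*l^2 - 8*l + 1)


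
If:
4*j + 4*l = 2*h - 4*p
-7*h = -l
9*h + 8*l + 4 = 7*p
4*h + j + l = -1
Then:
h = 6/67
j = -133/67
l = 42/67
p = 94/67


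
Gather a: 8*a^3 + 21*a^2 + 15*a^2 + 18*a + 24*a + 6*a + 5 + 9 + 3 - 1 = 8*a^3 + 36*a^2 + 48*a + 16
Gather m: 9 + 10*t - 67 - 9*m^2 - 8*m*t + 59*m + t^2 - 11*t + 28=-9*m^2 + m*(59 - 8*t) + t^2 - t - 30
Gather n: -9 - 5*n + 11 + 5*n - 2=0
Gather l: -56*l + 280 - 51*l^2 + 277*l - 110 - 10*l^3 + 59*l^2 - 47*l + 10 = -10*l^3 + 8*l^2 + 174*l + 180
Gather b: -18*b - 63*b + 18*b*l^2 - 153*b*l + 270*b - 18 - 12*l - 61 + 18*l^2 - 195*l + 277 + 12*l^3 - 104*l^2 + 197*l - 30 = b*(18*l^2 - 153*l + 189) + 12*l^3 - 86*l^2 - 10*l + 168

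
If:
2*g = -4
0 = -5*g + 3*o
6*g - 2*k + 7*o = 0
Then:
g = -2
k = -53/3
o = -10/3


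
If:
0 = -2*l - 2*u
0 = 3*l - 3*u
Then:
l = 0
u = 0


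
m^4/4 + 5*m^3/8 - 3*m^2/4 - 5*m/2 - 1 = (m/2 + 1)^2*(m - 2)*(m + 1/2)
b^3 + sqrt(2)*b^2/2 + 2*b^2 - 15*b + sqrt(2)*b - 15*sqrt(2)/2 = (b - 3)*(b + 5)*(b + sqrt(2)/2)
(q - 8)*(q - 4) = q^2 - 12*q + 32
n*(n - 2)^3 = n^4 - 6*n^3 + 12*n^2 - 8*n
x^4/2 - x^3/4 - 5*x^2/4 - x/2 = x*(x/2 + 1/4)*(x - 2)*(x + 1)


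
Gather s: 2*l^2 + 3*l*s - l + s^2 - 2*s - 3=2*l^2 - l + s^2 + s*(3*l - 2) - 3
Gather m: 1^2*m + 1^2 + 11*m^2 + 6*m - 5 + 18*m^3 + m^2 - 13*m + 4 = 18*m^3 + 12*m^2 - 6*m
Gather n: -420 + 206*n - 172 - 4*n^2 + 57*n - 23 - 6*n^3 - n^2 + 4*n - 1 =-6*n^3 - 5*n^2 + 267*n - 616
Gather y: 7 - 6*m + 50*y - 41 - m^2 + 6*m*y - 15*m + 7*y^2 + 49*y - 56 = -m^2 - 21*m + 7*y^2 + y*(6*m + 99) - 90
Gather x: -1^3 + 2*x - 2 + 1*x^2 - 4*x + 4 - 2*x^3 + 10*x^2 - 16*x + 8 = -2*x^3 + 11*x^2 - 18*x + 9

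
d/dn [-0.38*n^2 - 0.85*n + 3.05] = -0.76*n - 0.85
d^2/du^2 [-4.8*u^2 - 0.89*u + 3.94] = -9.60000000000000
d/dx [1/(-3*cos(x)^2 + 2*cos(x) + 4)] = 2*(1 - 3*cos(x))*sin(x)/(-3*cos(x)^2 + 2*cos(x) + 4)^2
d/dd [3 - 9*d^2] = -18*d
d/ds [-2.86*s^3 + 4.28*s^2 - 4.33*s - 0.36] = -8.58*s^2 + 8.56*s - 4.33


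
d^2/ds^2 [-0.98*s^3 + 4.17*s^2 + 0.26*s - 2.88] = 8.34 - 5.88*s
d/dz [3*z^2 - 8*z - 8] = 6*z - 8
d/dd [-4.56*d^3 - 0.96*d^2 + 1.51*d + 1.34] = -13.68*d^2 - 1.92*d + 1.51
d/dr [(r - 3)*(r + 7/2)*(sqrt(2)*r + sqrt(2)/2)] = sqrt(2)*(12*r^2 + 8*r - 41)/4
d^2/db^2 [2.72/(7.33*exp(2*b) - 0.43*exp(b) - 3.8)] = ((1.1696 - 79.7504*exp(b))*(-7.33*exp(2*b) + 0.43*exp(b) + 3.8) - 2.72*(14.66*exp(b) - 0.43)*(29.32*exp(b) - 0.86)*exp(b))*exp(b)/(-7.33*exp(2*b) + 0.43*exp(b) + 3.8)^3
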